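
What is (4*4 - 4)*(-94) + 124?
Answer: -1004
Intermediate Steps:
(4*4 - 4)*(-94) + 124 = (16 - 4)*(-94) + 124 = 12*(-94) + 124 = -1128 + 124 = -1004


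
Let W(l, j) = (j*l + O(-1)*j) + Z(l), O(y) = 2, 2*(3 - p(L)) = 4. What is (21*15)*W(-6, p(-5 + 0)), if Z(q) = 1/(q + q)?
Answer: -5145/4 ≈ -1286.3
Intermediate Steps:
Z(q) = 1/(2*q)
p(L) = 1 (p(L) = 3 - ½*4 = 3 - 2 = 1)
W(l, j) = 1/(2*l) + 2*j + j*l (W(l, j) = (j*l + 2*j) + 1/(2*l) = (2*j + j*l) + 1/(2*l) = 1/(2*l) + 2*j + j*l)
(21*15)*W(-6, p(-5 + 0)) = (21*15)*((½ + 1*(-6)*(2 - 6))/(-6)) = 315*(-(½ + 1*(-6)*(-4))/6) = 315*(-(½ + 24)/6) = 315*(-⅙*49/2) = 315*(-49/12) = -5145/4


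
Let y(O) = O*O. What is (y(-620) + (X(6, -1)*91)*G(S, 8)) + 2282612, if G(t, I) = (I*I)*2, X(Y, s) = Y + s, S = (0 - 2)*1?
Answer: 2725252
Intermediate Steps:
y(O) = O²
S = -2 (S = -2*1 = -2)
G(t, I) = 2*I² (G(t, I) = I²*2 = 2*I²)
(y(-620) + (X(6, -1)*91)*G(S, 8)) + 2282612 = ((-620)² + ((6 - 1)*91)*(2*8²)) + 2282612 = (384400 + (5*91)*(2*64)) + 2282612 = (384400 + 455*128) + 2282612 = (384400 + 58240) + 2282612 = 442640 + 2282612 = 2725252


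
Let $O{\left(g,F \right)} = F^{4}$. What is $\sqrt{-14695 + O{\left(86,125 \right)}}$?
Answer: $\sqrt{244125930} \approx 15625.0$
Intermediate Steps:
$\sqrt{-14695 + O{\left(86,125 \right)}} = \sqrt{-14695 + 125^{4}} = \sqrt{-14695 + 244140625} = \sqrt{244125930}$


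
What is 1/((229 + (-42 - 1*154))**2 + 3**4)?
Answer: 1/1170 ≈ 0.00085470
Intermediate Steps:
1/((229 + (-42 - 1*154))**2 + 3**4) = 1/((229 + (-42 - 154))**2 + 81) = 1/((229 - 196)**2 + 81) = 1/(33**2 + 81) = 1/(1089 + 81) = 1/1170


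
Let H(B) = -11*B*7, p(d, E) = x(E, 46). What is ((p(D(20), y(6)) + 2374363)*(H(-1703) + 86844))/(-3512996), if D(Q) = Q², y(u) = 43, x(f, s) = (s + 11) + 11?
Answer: -517566597225/3512996 ≈ -1.4733e+5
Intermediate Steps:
x(f, s) = 22 + s (x(f, s) = (11 + s) + 11 = 22 + s)
p(d, E) = 68 (p(d, E) = 22 + 46 = 68)
H(B) = -77*B
((p(D(20), y(6)) + 2374363)*(H(-1703) + 86844))/(-3512996) = ((68 + 2374363)*(-77*(-1703) + 86844))/(-3512996) = (2374431*(131131 + 86844))*(-1/3512996) = (2374431*217975)*(-1/3512996) = 517566597225*(-1/3512996) = -517566597225/3512996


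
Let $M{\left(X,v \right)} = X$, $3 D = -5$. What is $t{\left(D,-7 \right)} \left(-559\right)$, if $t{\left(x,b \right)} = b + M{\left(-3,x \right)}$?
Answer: $5590$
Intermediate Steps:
$D = - \frac{5}{3}$ ($D = \frac{1}{3} \left(-5\right) = - \frac{5}{3} \approx -1.6667$)
$t{\left(x,b \right)} = -3 + b$ ($t{\left(x,b \right)} = b - 3 = -3 + b$)
$t{\left(D,-7 \right)} \left(-559\right) = \left(-3 - 7\right) \left(-559\right) = \left(-10\right) \left(-559\right) = 5590$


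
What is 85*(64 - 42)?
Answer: 1870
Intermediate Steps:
85*(64 - 42) = 85*22 = 1870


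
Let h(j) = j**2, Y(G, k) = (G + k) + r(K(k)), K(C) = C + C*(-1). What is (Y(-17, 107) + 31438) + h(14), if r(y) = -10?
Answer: 31714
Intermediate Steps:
K(C) = 0 (K(C) = C - C = 0)
Y(G, k) = -10 + G + k (Y(G, k) = (G + k) - 10 = -10 + G + k)
(Y(-17, 107) + 31438) + h(14) = ((-10 - 17 + 107) + 31438) + 14**2 = (80 + 31438) + 196 = 31518 + 196 = 31714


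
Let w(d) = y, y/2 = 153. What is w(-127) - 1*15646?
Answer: -15340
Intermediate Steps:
y = 306 (y = 2*153 = 306)
w(d) = 306
w(-127) - 1*15646 = 306 - 1*15646 = 306 - 15646 = -15340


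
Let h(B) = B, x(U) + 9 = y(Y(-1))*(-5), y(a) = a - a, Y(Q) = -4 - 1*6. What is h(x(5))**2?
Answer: 81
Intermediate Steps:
Y(Q) = -10 (Y(Q) = -4 - 6 = -10)
y(a) = 0
x(U) = -9 (x(U) = -9 + 0*(-5) = -9 + 0 = -9)
h(x(5))**2 = (-9)**2 = 81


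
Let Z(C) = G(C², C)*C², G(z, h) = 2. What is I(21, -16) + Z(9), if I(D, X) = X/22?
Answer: 1774/11 ≈ 161.27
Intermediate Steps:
I(D, X) = X/22 (I(D, X) = X*(1/22) = X/22)
Z(C) = 2*C²
I(21, -16) + Z(9) = (1/22)*(-16) + 2*9² = -8/11 + 2*81 = -8/11 + 162 = 1774/11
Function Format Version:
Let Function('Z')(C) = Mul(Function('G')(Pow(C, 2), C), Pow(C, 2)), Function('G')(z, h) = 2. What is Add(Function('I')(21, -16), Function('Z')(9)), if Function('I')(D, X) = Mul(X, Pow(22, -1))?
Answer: Rational(1774, 11) ≈ 161.27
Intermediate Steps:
Function('I')(D, X) = Mul(Rational(1, 22), X) (Function('I')(D, X) = Mul(X, Rational(1, 22)) = Mul(Rational(1, 22), X))
Function('Z')(C) = Mul(2, Pow(C, 2))
Add(Function('I')(21, -16), Function('Z')(9)) = Add(Mul(Rational(1, 22), -16), Mul(2, Pow(9, 2))) = Add(Rational(-8, 11), Mul(2, 81)) = Add(Rational(-8, 11), 162) = Rational(1774, 11)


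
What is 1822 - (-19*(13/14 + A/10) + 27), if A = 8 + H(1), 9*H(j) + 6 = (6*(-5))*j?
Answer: 127417/70 ≈ 1820.2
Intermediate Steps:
H(j) = -⅔ - 10*j/3 (H(j) = -⅔ + ((6*(-5))*j)/9 = -⅔ + (-30*j)/9 = -⅔ - 10*j/3)
A = 4 (A = 8 + (-⅔ - 10/3*1) = 8 + (-⅔ - 10/3) = 8 - 4 = 4)
1822 - (-19*(13/14 + A/10) + 27) = 1822 - (-19*(13/14 + 4/10) + 27) = 1822 - (-19*(13*(1/14) + 4*(⅒)) + 27) = 1822 - (-19*(13/14 + ⅖) + 27) = 1822 - (-19*93/70 + 27) = 1822 - (-1767/70 + 27) = 1822 - 1*123/70 = 1822 - 123/70 = 127417/70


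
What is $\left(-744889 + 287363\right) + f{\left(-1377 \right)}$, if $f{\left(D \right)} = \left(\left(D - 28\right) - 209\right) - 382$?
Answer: $-459522$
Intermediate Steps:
$f{\left(D \right)} = -619 + D$ ($f{\left(D \right)} = \left(\left(-28 + D\right) - 209\right) - 382 = \left(-237 + D\right) - 382 = -619 + D$)
$\left(-744889 + 287363\right) + f{\left(-1377 \right)} = \left(-744889 + 287363\right) - 1996 = -457526 - 1996 = -459522$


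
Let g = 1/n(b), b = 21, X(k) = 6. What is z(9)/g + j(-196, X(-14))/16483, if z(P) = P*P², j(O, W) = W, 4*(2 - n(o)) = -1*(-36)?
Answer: -84112743/16483 ≈ -5103.0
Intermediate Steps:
n(o) = -7 (n(o) = 2 - (-1)*(-36)/4 = 2 - ¼*36 = 2 - 9 = -7)
z(P) = P³
g = -⅐ (g = 1/(-7) = -⅐ ≈ -0.14286)
z(9)/g + j(-196, X(-14))/16483 = 9³/(-⅐) + 6/16483 = 729*(-7) + 6*(1/16483) = -5103 + 6/16483 = -84112743/16483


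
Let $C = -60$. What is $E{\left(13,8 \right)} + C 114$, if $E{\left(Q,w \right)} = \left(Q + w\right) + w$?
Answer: $-6811$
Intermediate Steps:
$E{\left(Q,w \right)} = Q + 2 w$
$E{\left(13,8 \right)} + C 114 = \left(13 + 2 \cdot 8\right) - 6840 = \left(13 + 16\right) - 6840 = 29 - 6840 = -6811$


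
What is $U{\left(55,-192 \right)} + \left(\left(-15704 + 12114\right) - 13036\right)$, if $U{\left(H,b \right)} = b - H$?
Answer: $-16873$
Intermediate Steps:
$U{\left(55,-192 \right)} + \left(\left(-15704 + 12114\right) - 13036\right) = \left(-192 - 55\right) + \left(\left(-15704 + 12114\right) - 13036\right) = \left(-192 - 55\right) - 16626 = -247 - 16626 = -16873$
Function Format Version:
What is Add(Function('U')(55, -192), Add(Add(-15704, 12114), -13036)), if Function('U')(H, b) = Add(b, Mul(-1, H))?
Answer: -16873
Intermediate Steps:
Add(Function('U')(55, -192), Add(Add(-15704, 12114), -13036)) = Add(Add(-192, Mul(-1, 55)), Add(Add(-15704, 12114), -13036)) = Add(Add(-192, -55), Add(-3590, -13036)) = Add(-247, -16626) = -16873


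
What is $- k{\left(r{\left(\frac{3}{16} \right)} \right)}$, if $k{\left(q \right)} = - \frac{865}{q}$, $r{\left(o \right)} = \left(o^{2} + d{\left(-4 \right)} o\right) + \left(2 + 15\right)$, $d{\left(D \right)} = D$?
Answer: $\frac{221440}{4169} \approx 53.116$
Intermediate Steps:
$r{\left(o \right)} = 17 + o^{2} - 4 o$ ($r{\left(o \right)} = \left(o^{2} - 4 o\right) + \left(2 + 15\right) = \left(o^{2} - 4 o\right) + 17 = 17 + o^{2} - 4 o$)
$- k{\left(r{\left(\frac{3}{16} \right)} \right)} = - \frac{-865}{17 + \left(\frac{3}{16}\right)^{2} - 4 \cdot \frac{3}{16}} = - \frac{-865}{17 + \left(3 \cdot \frac{1}{16}\right)^{2} - 4 \cdot 3 \cdot \frac{1}{16}} = - \frac{-865}{17 + \left(\frac{3}{16}\right)^{2} - \frac{3}{4}} = - \frac{-865}{17 + \frac{9}{256} - \frac{3}{4}} = - \frac{-865}{\frac{4169}{256}} = - \frac{\left(-865\right) 256}{4169} = \left(-1\right) \left(- \frac{221440}{4169}\right) = \frac{221440}{4169}$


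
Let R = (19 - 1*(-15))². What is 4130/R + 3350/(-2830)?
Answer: 390765/163574 ≈ 2.3889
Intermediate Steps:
R = 1156 (R = (19 + 15)² = 34² = 1156)
4130/R + 3350/(-2830) = 4130/1156 + 3350/(-2830) = 4130*(1/1156) + 3350*(-1/2830) = 2065/578 - 335/283 = 390765/163574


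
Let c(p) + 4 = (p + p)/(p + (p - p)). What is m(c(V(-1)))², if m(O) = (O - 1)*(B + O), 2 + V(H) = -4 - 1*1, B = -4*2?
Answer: 900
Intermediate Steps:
B = -8
V(H) = -7 (V(H) = -2 + (-4 - 1*1) = -2 + (-4 - 1) = -2 - 5 = -7)
c(p) = -2 (c(p) = -4 + (p + p)/(p + (p - p)) = -4 + (2*p)/(p + 0) = -4 + (2*p)/p = -4 + 2 = -2)
m(O) = (-1 + O)*(-8 + O) (m(O) = (O - 1)*(-8 + O) = (-1 + O)*(-8 + O))
m(c(V(-1)))² = (8 + (-2)² - 9*(-2))² = (8 + 4 + 18)² = 30² = 900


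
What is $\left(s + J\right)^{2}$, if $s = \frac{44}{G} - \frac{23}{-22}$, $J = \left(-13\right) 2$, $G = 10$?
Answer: $\frac{5112121}{12100} \approx 422.49$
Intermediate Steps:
$J = -26$
$s = \frac{599}{110}$ ($s = \frac{44}{10} - \frac{23}{-22} = 44 \cdot \frac{1}{10} - - \frac{23}{22} = \frac{22}{5} + \frac{23}{22} = \frac{599}{110} \approx 5.4455$)
$\left(s + J\right)^{2} = \left(\frac{599}{110} - 26\right)^{2} = \left(- \frac{2261}{110}\right)^{2} = \frac{5112121}{12100}$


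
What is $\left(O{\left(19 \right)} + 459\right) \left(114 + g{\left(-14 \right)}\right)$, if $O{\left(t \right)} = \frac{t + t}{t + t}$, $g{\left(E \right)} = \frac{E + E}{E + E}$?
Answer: $52900$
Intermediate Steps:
$g{\left(E \right)} = 1$ ($g{\left(E \right)} = \frac{2 E}{2 E} = 2 E \frac{1}{2 E} = 1$)
$O{\left(t \right)} = 1$ ($O{\left(t \right)} = \frac{2 t}{2 t} = 2 t \frac{1}{2 t} = 1$)
$\left(O{\left(19 \right)} + 459\right) \left(114 + g{\left(-14 \right)}\right) = \left(1 + 459\right) \left(114 + 1\right) = 460 \cdot 115 = 52900$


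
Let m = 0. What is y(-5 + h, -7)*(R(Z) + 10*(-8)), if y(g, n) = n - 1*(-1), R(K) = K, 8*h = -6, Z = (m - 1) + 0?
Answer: 486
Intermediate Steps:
Z = -1 (Z = (0 - 1) + 0 = -1 + 0 = -1)
h = -¾ (h = (⅛)*(-6) = -¾ ≈ -0.75000)
y(g, n) = 1 + n (y(g, n) = n + 1 = 1 + n)
y(-5 + h, -7)*(R(Z) + 10*(-8)) = (1 - 7)*(-1 + 10*(-8)) = -6*(-1 - 80) = -6*(-81) = 486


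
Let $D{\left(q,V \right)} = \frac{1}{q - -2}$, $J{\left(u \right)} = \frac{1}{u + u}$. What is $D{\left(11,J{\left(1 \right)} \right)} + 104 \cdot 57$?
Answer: $\frac{77065}{13} \approx 5928.1$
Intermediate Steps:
$J{\left(u \right)} = \frac{1}{2 u}$
$D{\left(q,V \right)} = \frac{1}{2 + q}$ ($D{\left(q,V \right)} = \frac{1}{q + \left(-1 + 3\right)} = \frac{1}{q + 2} = \frac{1}{2 + q}$)
$D{\left(11,J{\left(1 \right)} \right)} + 104 \cdot 57 = \frac{1}{2 + 11} + 104 \cdot 57 = \frac{1}{13} + 5928 = \frac{77065}{13}$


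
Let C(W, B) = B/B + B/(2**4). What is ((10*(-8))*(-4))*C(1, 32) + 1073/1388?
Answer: 1333553/1388 ≈ 960.77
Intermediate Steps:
C(W, B) = 1 + B/16
((10*(-8))*(-4))*C(1, 32) + 1073/1388 = ((10*(-8))*(-4))*(1 + (1/16)*32) + 1073/1388 = (-80*(-4))*(1 + 2) + 1073*(1/1388) = 320*3 + 1073/1388 = 960 + 1073/1388 = 1333553/1388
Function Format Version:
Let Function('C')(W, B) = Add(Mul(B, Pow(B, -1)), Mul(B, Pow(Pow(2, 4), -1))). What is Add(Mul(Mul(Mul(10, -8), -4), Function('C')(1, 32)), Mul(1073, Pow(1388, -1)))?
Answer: Rational(1333553, 1388) ≈ 960.77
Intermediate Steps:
Function('C')(W, B) = Add(1, Mul(Rational(1, 16), B)) (Function('C')(W, B) = Add(1, Mul(B, Pow(16, -1))) = Add(1, Mul(B, Rational(1, 16))) = Add(1, Mul(Rational(1, 16), B)))
Add(Mul(Mul(Mul(10, -8), -4), Function('C')(1, 32)), Mul(1073, Pow(1388, -1))) = Add(Mul(Mul(Mul(10, -8), -4), Add(1, Mul(Rational(1, 16), 32))), Mul(1073, Pow(1388, -1))) = Add(Mul(Mul(-80, -4), Add(1, 2)), Mul(1073, Rational(1, 1388))) = Add(Mul(320, 3), Rational(1073, 1388)) = Add(960, Rational(1073, 1388)) = Rational(1333553, 1388)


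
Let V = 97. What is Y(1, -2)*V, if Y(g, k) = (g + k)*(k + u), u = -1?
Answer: 291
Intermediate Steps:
Y(g, k) = (-1 + k)*(g + k) (Y(g, k) = (g + k)*(k - 1) = (g + k)*(-1 + k) = (-1 + k)*(g + k))
Y(1, -2)*V = ((-2)² - 1*1 - 1*(-2) + 1*(-2))*97 = (4 - 1 + 2 - 2)*97 = 3*97 = 291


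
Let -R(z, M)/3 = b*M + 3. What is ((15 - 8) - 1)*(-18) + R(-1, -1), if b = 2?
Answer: -111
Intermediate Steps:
R(z, M) = -9 - 6*M (R(z, M) = -3*(2*M + 3) = -3*(3 + 2*M) = -9 - 6*M)
((15 - 8) - 1)*(-18) + R(-1, -1) = ((15 - 8) - 1)*(-18) + (-9 - 6*(-1)) = (7 - 1)*(-18) + (-9 + 6) = 6*(-18) - 3 = -108 - 3 = -111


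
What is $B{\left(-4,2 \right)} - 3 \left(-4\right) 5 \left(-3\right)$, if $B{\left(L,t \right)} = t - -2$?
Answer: $-176$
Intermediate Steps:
$B{\left(L,t \right)} = 2 + t$ ($B{\left(L,t \right)} = t + 2 = 2 + t$)
$B{\left(-4,2 \right)} - 3 \left(-4\right) 5 \left(-3\right) = \left(2 + 2\right) - 3 \left(-4\right) 5 \left(-3\right) = 4 - 3 \left(\left(-20\right) \left(-3\right)\right) = 4 - 180 = -176$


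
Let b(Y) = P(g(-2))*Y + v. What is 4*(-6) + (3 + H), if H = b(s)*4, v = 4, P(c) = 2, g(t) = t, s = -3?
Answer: -29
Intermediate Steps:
b(Y) = 4 + 2*Y (b(Y) = 2*Y + 4 = 4 + 2*Y)
H = -8 (H = (4 + 2*(-3))*4 = (4 - 6)*4 = -2*4 = -8)
4*(-6) + (3 + H) = 4*(-6) + (3 - 8) = -24 - 5 = -29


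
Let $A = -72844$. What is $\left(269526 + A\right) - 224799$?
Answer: $-28117$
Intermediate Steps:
$\left(269526 + A\right) - 224799 = \left(269526 - 72844\right) - 224799 = 196682 - 224799 = -28117$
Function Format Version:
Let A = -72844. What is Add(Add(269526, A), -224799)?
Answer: -28117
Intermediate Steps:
Add(Add(269526, A), -224799) = Add(Add(269526, -72844), -224799) = Add(196682, -224799) = -28117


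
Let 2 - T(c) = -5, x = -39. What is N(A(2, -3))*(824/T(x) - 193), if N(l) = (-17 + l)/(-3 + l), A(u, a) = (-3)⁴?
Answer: -16864/273 ≈ -61.773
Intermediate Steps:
T(c) = 7 (T(c) = 2 - 1*(-5) = 2 + 5 = 7)
A(u, a) = 81
N(l) = (-17 + l)/(-3 + l)
N(A(2, -3))*(824/T(x) - 193) = ((-17 + 81)/(-3 + 81))*(824/7 - 193) = (64/78)*(824*(⅐) - 193) = ((1/78)*64)*(824/7 - 193) = (32/39)*(-527/7) = -16864/273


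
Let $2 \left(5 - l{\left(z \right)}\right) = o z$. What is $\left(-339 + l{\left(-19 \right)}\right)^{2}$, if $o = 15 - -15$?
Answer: $2401$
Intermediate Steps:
$o = 30$ ($o = 15 + 15 = 30$)
$l{\left(z \right)} = 5 - 15 z$ ($l{\left(z \right)} = 5 - \frac{30 z}{2} = 5 - 15 z$)
$\left(-339 + l{\left(-19 \right)}\right)^{2} = \left(-339 + \left(5 - -285\right)\right)^{2} = \left(-339 + \left(5 + 285\right)\right)^{2} = \left(-339 + 290\right)^{2} = \left(-49\right)^{2} = 2401$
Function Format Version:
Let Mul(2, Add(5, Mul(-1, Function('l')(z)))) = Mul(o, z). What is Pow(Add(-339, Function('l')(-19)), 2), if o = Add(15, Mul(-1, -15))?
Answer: 2401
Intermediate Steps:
o = 30 (o = Add(15, 15) = 30)
Function('l')(z) = Add(5, Mul(-15, z)) (Function('l')(z) = Add(5, Mul(Rational(-1, 2), Mul(30, z))) = Add(5, Mul(-15, z)))
Pow(Add(-339, Function('l')(-19)), 2) = Pow(Add(-339, Add(5, Mul(-15, -19))), 2) = Pow(Add(-339, Add(5, 285)), 2) = Pow(Add(-339, 290), 2) = Pow(-49, 2) = 2401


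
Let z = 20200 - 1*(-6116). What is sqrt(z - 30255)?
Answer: I*sqrt(3939) ≈ 62.761*I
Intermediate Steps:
z = 26316 (z = 20200 + 6116 = 26316)
sqrt(z - 30255) = sqrt(26316 - 30255) = sqrt(-3939) = I*sqrt(3939)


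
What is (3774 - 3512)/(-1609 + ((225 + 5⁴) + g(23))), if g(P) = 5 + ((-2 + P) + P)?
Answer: -131/355 ≈ -0.36901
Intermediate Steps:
g(P) = 3 + 2*P (g(P) = 5 + (-2 + 2*P) = 3 + 2*P)
(3774 - 3512)/(-1609 + ((225 + 5⁴) + g(23))) = (3774 - 3512)/(-1609 + ((225 + 5⁴) + (3 + 2*23))) = 262/(-1609 + ((225 + 625) + (3 + 46))) = 262/(-1609 + (850 + 49)) = 262/(-1609 + 899) = 262/(-710) = 262*(-1/710) = -131/355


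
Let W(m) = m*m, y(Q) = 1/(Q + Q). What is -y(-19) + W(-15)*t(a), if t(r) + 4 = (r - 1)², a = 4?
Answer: 42751/38 ≈ 1125.0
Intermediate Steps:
t(r) = -4 + (-1 + r)² (t(r) = -4 + (r - 1)² = -4 + (-1 + r)²)
y(Q) = 1/(2*Q)
W(m) = m²
-y(-19) + W(-15)*t(a) = -1/(2*(-19)) + (-15)²*(-4 + (-1 + 4)²) = -(-1)/(2*19) + 225*(-4 + 3²) = -1*(-1/38) + 225*(-4 + 9) = 1/38 + 225*5 = 1/38 + 1125 = 42751/38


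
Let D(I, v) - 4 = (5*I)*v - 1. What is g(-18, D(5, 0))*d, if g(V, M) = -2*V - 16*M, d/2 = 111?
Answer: -2664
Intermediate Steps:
D(I, v) = 3 + 5*I*v (D(I, v) = 4 + ((5*I)*v - 1) = 4 + (5*I*v - 1) = 4 + (-1 + 5*I*v) = 3 + 5*I*v)
d = 222 (d = 2*111 = 222)
g(V, M) = -16*M - 2*V
g(-18, D(5, 0))*d = (-16*(3 + 5*5*0) - 2*(-18))*222 = (-16*(3 + 0) + 36)*222 = (-16*3 + 36)*222 = (-48 + 36)*222 = -12*222 = -2664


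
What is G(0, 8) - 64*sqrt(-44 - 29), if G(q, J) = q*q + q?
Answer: -64*I*sqrt(73) ≈ -546.82*I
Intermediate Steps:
G(q, J) = q + q**2 (G(q, J) = q**2 + q = q + q**2)
G(0, 8) - 64*sqrt(-44 - 29) = 0*(1 + 0) - 64*sqrt(-44 - 29) = 0*1 - 64*I*sqrt(73) = 0 - 64*I*sqrt(73) = -64*I*sqrt(73)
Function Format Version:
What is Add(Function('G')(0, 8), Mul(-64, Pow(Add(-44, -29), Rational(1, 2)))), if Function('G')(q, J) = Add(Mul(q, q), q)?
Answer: Mul(-64, I, Pow(73, Rational(1, 2))) ≈ Mul(-546.82, I)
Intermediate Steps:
Function('G')(q, J) = Add(q, Pow(q, 2)) (Function('G')(q, J) = Add(Pow(q, 2), q) = Add(q, Pow(q, 2)))
Add(Function('G')(0, 8), Mul(-64, Pow(Add(-44, -29), Rational(1, 2)))) = Add(Mul(0, Add(1, 0)), Mul(-64, Pow(Add(-44, -29), Rational(1, 2)))) = Add(Mul(0, 1), Mul(-64, Pow(-73, Rational(1, 2)))) = Add(0, Mul(-64, Mul(I, Pow(73, Rational(1, 2))))) = Add(0, Mul(-64, I, Pow(73, Rational(1, 2)))) = Mul(-64, I, Pow(73, Rational(1, 2)))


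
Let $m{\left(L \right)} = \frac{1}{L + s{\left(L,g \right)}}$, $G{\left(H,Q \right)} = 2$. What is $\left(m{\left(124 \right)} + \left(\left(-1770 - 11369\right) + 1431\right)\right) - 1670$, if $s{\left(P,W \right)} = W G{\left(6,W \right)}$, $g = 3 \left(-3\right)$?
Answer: $- \frac{1418067}{106} \approx -13378.0$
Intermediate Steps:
$g = -9$
$s{\left(P,W \right)} = 2 W$ ($s{\left(P,W \right)} = W 2 = 2 W$)
$m{\left(L \right)} = \frac{1}{-18 + L}$ ($m{\left(L \right)} = \frac{1}{L + 2 \left(-9\right)} = \frac{1}{L - 18} = \frac{1}{-18 + L}$)
$\left(m{\left(124 \right)} + \left(\left(-1770 - 11369\right) + 1431\right)\right) - 1670 = \left(\frac{1}{-18 + 124} + \left(\left(-1770 - 11369\right) + 1431\right)\right) - 1670 = \left(\frac{1}{106} + \left(-13139 + 1431\right)\right) - 1670 = \left(\frac{1}{106} - 11708\right) - 1670 = - \frac{1241047}{106} - 1670 = - \frac{1418067}{106}$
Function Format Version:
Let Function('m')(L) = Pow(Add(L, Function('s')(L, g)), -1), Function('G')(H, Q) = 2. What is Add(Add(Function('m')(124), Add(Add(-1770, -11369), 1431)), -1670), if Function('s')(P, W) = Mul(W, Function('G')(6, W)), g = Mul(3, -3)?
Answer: Rational(-1418067, 106) ≈ -13378.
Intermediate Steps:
g = -9
Function('s')(P, W) = Mul(2, W) (Function('s')(P, W) = Mul(W, 2) = Mul(2, W))
Function('m')(L) = Pow(Add(-18, L), -1) (Function('m')(L) = Pow(Add(L, Mul(2, -9)), -1) = Pow(Add(L, -18), -1) = Pow(Add(-18, L), -1))
Add(Add(Function('m')(124), Add(Add(-1770, -11369), 1431)), -1670) = Add(Add(Pow(Add(-18, 124), -1), Add(Add(-1770, -11369), 1431)), -1670) = Add(Add(Pow(106, -1), Add(-13139, 1431)), -1670) = Add(Add(Rational(1, 106), -11708), -1670) = Add(Rational(-1241047, 106), -1670) = Rational(-1418067, 106)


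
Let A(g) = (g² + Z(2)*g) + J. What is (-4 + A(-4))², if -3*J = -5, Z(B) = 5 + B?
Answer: 1849/9 ≈ 205.44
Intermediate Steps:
J = 5/3 (J = -⅓*(-5) = 5/3 ≈ 1.6667)
A(g) = 5/3 + g² + 7*g (A(g) = (g² + (5 + 2)*g) + 5/3 = (g² + 7*g) + 5/3 = 5/3 + g² + 7*g)
(-4 + A(-4))² = (-4 + (5/3 + (-4)² + 7*(-4)))² = (-4 + (5/3 + 16 - 28))² = (-4 - 31/3)² = (-43/3)² = 1849/9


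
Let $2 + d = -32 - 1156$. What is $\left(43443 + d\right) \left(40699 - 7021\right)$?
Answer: $1422996534$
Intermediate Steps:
$d = -1190$ ($d = -2 - 1188 = -1190$)
$\left(43443 + d\right) \left(40699 - 7021\right) = \left(43443 - 1190\right) \left(40699 - 7021\right) = 42253 \cdot 33678 = 1422996534$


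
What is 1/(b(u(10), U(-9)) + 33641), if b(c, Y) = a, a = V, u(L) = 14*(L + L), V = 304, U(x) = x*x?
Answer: 1/33945 ≈ 2.9459e-5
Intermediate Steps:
U(x) = x²
u(L) = 28*L (u(L) = 14*(2*L) = 28*L)
a = 304
b(c, Y) = 304
1/(b(u(10), U(-9)) + 33641) = 1/(304 + 33641) = 1/33945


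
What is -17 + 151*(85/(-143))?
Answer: -15266/143 ≈ -106.76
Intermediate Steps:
-17 + 151*(85/(-143)) = -17 + 151*(85*(-1/143)) = -17 + 151*(-85/143) = -17 - 12835/143 = -15266/143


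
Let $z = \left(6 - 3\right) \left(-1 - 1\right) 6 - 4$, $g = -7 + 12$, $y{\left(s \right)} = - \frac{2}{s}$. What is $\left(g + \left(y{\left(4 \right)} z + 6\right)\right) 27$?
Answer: $837$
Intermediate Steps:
$g = 5$
$z = -40$ ($z = 3 \left(-2\right) 6 - 4 = \left(-6\right) 6 - 4 = -36 - 4 = -40$)
$\left(g + \left(y{\left(4 \right)} z + 6\right)\right) 27 = \left(5 + \left(- \frac{2}{4} \left(-40\right) + 6\right)\right) 27 = \left(5 + \left(\left(-2\right) \frac{1}{4} \left(-40\right) + 6\right)\right) 27 = \left(5 + \left(\left(- \frac{1}{2}\right) \left(-40\right) + 6\right)\right) 27 = \left(5 + \left(20 + 6\right)\right) 27 = \left(5 + 26\right) 27 = 31 \cdot 27 = 837$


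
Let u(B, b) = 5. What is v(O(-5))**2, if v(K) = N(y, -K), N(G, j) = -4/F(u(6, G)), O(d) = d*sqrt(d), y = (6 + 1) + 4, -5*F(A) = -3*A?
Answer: 16/9 ≈ 1.7778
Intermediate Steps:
F(A) = 3*A/5 (F(A) = -(-3)*A/5 = 3*A/5)
y = 11 (y = 7 + 4 = 11)
O(d) = d**(3/2)
N(G, j) = -4/3 (N(G, j) = -4/((3/5)*5) = -4/3)
v(K) = -4/3
v(O(-5))**2 = (-4/3)**2 = 16/9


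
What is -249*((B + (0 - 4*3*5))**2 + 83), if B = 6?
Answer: -746751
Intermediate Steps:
-249*((B + (0 - 4*3*5))**2 + 83) = -249*((6 + (0 - 4*3*5))**2 + 83) = -249*((6 + (0 - 12*5))**2 + 83) = -249*((6 + (0 - 60))**2 + 83) = -249*((6 - 60)**2 + 83) = -249*((-54)**2 + 83) = -249*(2916 + 83) = -249*2999 = -746751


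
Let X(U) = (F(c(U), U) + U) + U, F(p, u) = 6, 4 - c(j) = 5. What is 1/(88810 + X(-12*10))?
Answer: 1/88576 ≈ 1.1290e-5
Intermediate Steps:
c(j) = -1 (c(j) = 4 - 1*5 = 4 - 5 = -1)
X(U) = 6 + 2*U (X(U) = (6 + U) + U = 6 + 2*U)
1/(88810 + X(-12*10)) = 1/(88810 + (6 + 2*(-12*10))) = 1/(88810 + (6 + 2*(-120))) = 1/(88810 + (6 - 240)) = 1/(88810 - 234) = 1/88576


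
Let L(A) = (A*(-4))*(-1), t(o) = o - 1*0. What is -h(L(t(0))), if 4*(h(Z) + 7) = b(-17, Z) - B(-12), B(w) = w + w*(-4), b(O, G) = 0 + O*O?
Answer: -225/4 ≈ -56.250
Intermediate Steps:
t(o) = o (t(o) = o + 0 = o)
b(O, G) = O**2 (b(O, G) = 0 + O**2 = O**2)
B(w) = -3*w (B(w) = w - 4*w = -3*w)
L(A) = 4*A (L(A) = -4*A*(-1) = 4*A)
h(Z) = 225/4 (h(Z) = -7 + ((-17)**2 - (-3)*(-12))/4 = -7 + (289 - 1*36)/4 = -7 + (289 - 36)/4 = -7 + (1/4)*253 = -7 + 253/4 = 225/4)
-h(L(t(0))) = -1*225/4 = -225/4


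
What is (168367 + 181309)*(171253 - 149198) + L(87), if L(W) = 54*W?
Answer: 7712108878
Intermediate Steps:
(168367 + 181309)*(171253 - 149198) + L(87) = (168367 + 181309)*(171253 - 149198) + 54*87 = 349676*22055 + 4698 = 7712104180 + 4698 = 7712108878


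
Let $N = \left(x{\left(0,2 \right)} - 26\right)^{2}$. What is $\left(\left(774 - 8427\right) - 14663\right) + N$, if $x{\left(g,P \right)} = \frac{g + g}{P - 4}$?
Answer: $-21640$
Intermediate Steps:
$x{\left(g,P \right)} = \frac{2 g}{-4 + P}$
$N = 676$ ($N = \left(2 \cdot 0 \frac{1}{-4 + 2} - 26\right)^{2} = \left(2 \cdot 0 \frac{1}{-2} - 26\right)^{2} = \left(2 \cdot 0 \left(- \frac{1}{2}\right) - 26\right)^{2} = \left(0 - 26\right)^{2} = \left(-26\right)^{2} = 676$)
$\left(\left(774 - 8427\right) - 14663\right) + N = \left(\left(774 - 8427\right) - 14663\right) + 676 = \left(-7653 - 14663\right) + 676 = -22316 + 676 = -21640$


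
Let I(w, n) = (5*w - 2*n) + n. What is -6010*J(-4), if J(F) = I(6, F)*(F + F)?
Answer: 1634720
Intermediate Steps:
I(w, n) = -n + 5*w (I(w, n) = (-2*n + 5*w) + n = -n + 5*w)
J(F) = 2*F*(30 - F) (J(F) = (-F + 5*6)*(F + F) = (-F + 30)*(2*F) = (30 - F)*(2*F) = 2*F*(30 - F))
-6010*J(-4) = -12020*(-4)*(30 - 1*(-4)) = -12020*(-4)*(30 + 4) = -12020*(-4)*34 = -6010*(-272) = 1634720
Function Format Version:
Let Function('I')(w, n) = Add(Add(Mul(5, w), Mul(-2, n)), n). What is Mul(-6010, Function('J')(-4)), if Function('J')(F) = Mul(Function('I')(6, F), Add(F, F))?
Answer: 1634720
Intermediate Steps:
Function('I')(w, n) = Add(Mul(-1, n), Mul(5, w)) (Function('I')(w, n) = Add(Add(Mul(-2, n), Mul(5, w)), n) = Add(Mul(-1, n), Mul(5, w)))
Function('J')(F) = Mul(2, F, Add(30, Mul(-1, F))) (Function('J')(F) = Mul(Add(Mul(-1, F), Mul(5, 6)), Add(F, F)) = Mul(Add(Mul(-1, F), 30), Mul(2, F)) = Mul(Add(30, Mul(-1, F)), Mul(2, F)) = Mul(2, F, Add(30, Mul(-1, F))))
Mul(-6010, Function('J')(-4)) = Mul(-6010, Mul(2, -4, Add(30, Mul(-1, -4)))) = Mul(-6010, Mul(2, -4, Add(30, 4))) = Mul(-6010, Mul(2, -4, 34)) = Mul(-6010, -272) = 1634720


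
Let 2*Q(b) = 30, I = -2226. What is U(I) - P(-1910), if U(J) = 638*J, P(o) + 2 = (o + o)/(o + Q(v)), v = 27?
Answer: -538251258/379 ≈ -1.4202e+6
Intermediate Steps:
Q(b) = 15 (Q(b) = (1/2)*30 = 15)
P(o) = -2 + 2*o/(15 + o) (P(o) = -2 + (o + o)/(o + 15) = -2 + (2*o)/(15 + o) = -2 + 2*o/(15 + o))
U(I) - P(-1910) = 638*(-2226) - (-30)/(15 - 1910) = -1420188 - (-30)/(-1895) = -1420188 - (-30)*(-1)/1895 = -1420188 - 1*6/379 = -1420188 - 6/379 = -538251258/379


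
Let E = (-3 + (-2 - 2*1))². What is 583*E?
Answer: 28567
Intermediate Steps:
E = 49 (E = (-3 + (-2 - 2))² = (-3 - 4)² = (-7)² = 49)
583*E = 583*49 = 28567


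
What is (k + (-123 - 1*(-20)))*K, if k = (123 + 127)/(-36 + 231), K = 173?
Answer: -686291/39 ≈ -17597.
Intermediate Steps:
k = 50/39 (k = 250/195 = 250*(1/195) = 50/39 ≈ 1.2821)
(k + (-123 - 1*(-20)))*K = (50/39 + (-123 - 1*(-20)))*173 = (50/39 + (-123 + 20))*173 = (50/39 - 103)*173 = -3967/39*173 = -686291/39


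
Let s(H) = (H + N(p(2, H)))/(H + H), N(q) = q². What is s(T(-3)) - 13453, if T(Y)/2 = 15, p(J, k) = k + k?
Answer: -26785/2 ≈ -13393.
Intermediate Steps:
p(J, k) = 2*k
T(Y) = 30 (T(Y) = 2*15 = 30)
s(H) = (H + 4*H²)/(2*H) (s(H) = (H + (2*H)²)/(H + H) = (H + 4*H²)/((2*H)) = (H + 4*H²)*(1/(2*H)) = (H + 4*H²)/(2*H))
s(T(-3)) - 13453 = (½ + 2*30) - 13453 = (½ + 60) - 13453 = 121/2 - 13453 = -26785/2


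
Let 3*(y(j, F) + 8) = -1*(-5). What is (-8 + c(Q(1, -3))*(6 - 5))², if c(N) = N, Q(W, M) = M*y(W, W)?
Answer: 121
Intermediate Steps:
y(j, F) = -19/3 (y(j, F) = -8 + (-1*(-5))/3 = -8 + (⅓)*5 = -8 + 5/3 = -19/3)
Q(W, M) = -19*M/3 (Q(W, M) = M*(-19/3) = -19*M/3)
(-8 + c(Q(1, -3))*(6 - 5))² = (-8 + (-19/3*(-3))*(6 - 5))² = (-8 + 19*1)² = (-8 + 19)² = 11² = 121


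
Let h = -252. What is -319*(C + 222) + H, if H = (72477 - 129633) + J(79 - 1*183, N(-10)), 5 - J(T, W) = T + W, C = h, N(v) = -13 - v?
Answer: -47474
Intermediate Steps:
C = -252
J(T, W) = 5 - T - W (J(T, W) = 5 - (T + W) = 5 + (-T - W) = 5 - T - W)
H = -57044 (H = (72477 - 129633) + (5 - (79 - 1*183) - (-13 - 1*(-10))) = -57156 + (5 - (79 - 183) - (-13 + 10)) = -57156 + (5 - 1*(-104) - 1*(-3)) = -57156 + (5 + 104 + 3) = -57156 + 112 = -57044)
-319*(C + 222) + H = -319*(-252 + 222) - 57044 = -319*(-30) - 57044 = 9570 - 57044 = -47474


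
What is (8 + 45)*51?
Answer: 2703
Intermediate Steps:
(8 + 45)*51 = 53*51 = 2703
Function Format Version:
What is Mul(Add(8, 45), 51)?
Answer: 2703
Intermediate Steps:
Mul(Add(8, 45), 51) = Mul(53, 51) = 2703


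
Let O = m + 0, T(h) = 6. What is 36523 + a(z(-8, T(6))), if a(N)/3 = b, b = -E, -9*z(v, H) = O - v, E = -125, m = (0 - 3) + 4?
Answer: 36898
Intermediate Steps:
m = 1 (m = -3 + 4 = 1)
O = 1 (O = 1 + 0 = 1)
z(v, H) = -⅑ + v/9 (z(v, H) = -(1 - v)/9 = -⅑ + v/9)
b = 125 (b = -1*(-125) = 125)
a(N) = 375 (a(N) = 3*125 = 375)
36523 + a(z(-8, T(6))) = 36523 + 375 = 36898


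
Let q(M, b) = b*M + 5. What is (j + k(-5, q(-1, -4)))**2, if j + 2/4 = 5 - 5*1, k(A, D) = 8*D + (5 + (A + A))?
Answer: 17689/4 ≈ 4422.3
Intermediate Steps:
q(M, b) = 5 + M*b (q(M, b) = M*b + 5 = 5 + M*b)
k(A, D) = 5 + 2*A + 8*D (k(A, D) = 8*D + (5 + 2*A) = 5 + 2*A + 8*D)
j = -1/2 (j = -1/2 + (5 - 5*1) = -1/2 + (5 - 5) = -1/2 + 0 = -1/2 ≈ -0.50000)
(j + k(-5, q(-1, -4)))**2 = (-1/2 + (5 + 2*(-5) + 8*(5 - 1*(-4))))**2 = (-1/2 + (5 - 10 + 8*(5 + 4)))**2 = (-1/2 + (5 - 10 + 8*9))**2 = (-1/2 + (5 - 10 + 72))**2 = (-1/2 + 67)**2 = (133/2)**2 = 17689/4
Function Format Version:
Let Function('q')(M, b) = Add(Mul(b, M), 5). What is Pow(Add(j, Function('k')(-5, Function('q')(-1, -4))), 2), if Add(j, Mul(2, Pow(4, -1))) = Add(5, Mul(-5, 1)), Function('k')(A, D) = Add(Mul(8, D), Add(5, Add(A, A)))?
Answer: Rational(17689, 4) ≈ 4422.3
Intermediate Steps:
Function('q')(M, b) = Add(5, Mul(M, b)) (Function('q')(M, b) = Add(Mul(M, b), 5) = Add(5, Mul(M, b)))
Function('k')(A, D) = Add(5, Mul(2, A), Mul(8, D)) (Function('k')(A, D) = Add(Mul(8, D), Add(5, Mul(2, A))) = Add(5, Mul(2, A), Mul(8, D)))
j = Rational(-1, 2) (j = Add(Rational(-1, 2), Add(5, Mul(-5, 1))) = Add(Rational(-1, 2), Add(5, -5)) = Add(Rational(-1, 2), 0) = Rational(-1, 2) ≈ -0.50000)
Pow(Add(j, Function('k')(-5, Function('q')(-1, -4))), 2) = Pow(Add(Rational(-1, 2), Add(5, Mul(2, -5), Mul(8, Add(5, Mul(-1, -4))))), 2) = Pow(Add(Rational(-1, 2), Add(5, -10, Mul(8, Add(5, 4)))), 2) = Pow(Add(Rational(-1, 2), Add(5, -10, Mul(8, 9))), 2) = Pow(Add(Rational(-1, 2), Add(5, -10, 72)), 2) = Pow(Add(Rational(-1, 2), 67), 2) = Pow(Rational(133, 2), 2) = Rational(17689, 4)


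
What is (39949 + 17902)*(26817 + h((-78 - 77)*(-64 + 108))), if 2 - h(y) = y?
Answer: 1946049789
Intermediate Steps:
h(y) = 2 - y
(39949 + 17902)*(26817 + h((-78 - 77)*(-64 + 108))) = (39949 + 17902)*(26817 + (2 - (-78 - 77)*(-64 + 108))) = 57851*(26817 + (2 - (-155)*44)) = 57851*(26817 + (2 - 1*(-6820))) = 57851*(26817 + (2 + 6820)) = 57851*(26817 + 6822) = 57851*33639 = 1946049789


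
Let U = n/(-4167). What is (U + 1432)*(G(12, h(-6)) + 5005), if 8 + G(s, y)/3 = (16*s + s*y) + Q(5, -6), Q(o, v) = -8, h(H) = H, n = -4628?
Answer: 31751911724/4167 ≈ 7.6198e+6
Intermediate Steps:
U = 4628/4167 (U = -4628/(-4167) = -4628*(-1/4167) = 4628/4167 ≈ 1.1106)
G(s, y) = -48 + 48*s + 3*s*y (G(s, y) = -24 + 3*((16*s + s*y) - 8) = -24 + 3*(-8 + 16*s + s*y) = -24 + (-24 + 48*s + 3*s*y) = -48 + 48*s + 3*s*y)
(U + 1432)*(G(12, h(-6)) + 5005) = (4628/4167 + 1432)*((-48 + 48*12 + 3*12*(-6)) + 5005) = 5971772*((-48 + 576 - 216) + 5005)/4167 = 5971772*(312 + 5005)/4167 = (5971772/4167)*5317 = 31751911724/4167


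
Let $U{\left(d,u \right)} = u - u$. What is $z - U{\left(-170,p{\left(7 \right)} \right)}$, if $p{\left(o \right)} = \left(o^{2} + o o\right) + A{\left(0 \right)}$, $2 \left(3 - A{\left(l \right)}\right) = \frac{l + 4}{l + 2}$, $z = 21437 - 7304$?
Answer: $14133$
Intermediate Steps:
$z = 14133$
$A{\left(l \right)} = 3 - \frac{4 + l}{2 \left(2 + l\right)}$ ($A{\left(l \right)} = 3 - \frac{\left(l + 4\right) \frac{1}{l + 2}}{2} = 3 - \frac{\left(4 + l\right) \frac{1}{2 + l}}{2} = 3 - \frac{\frac{1}{2 + l} \left(4 + l\right)}{2} = 3 - \frac{4 + l}{2 \left(2 + l\right)}$)
$p{\left(o \right)} = 2 + 2 o^{2}$ ($p{\left(o \right)} = \left(o^{2} + o o\right) + \frac{8 + 5 \cdot 0}{2 \left(2 + 0\right)} = \left(o^{2} + o^{2}\right) + \frac{8 + 0}{2 \cdot 2} = 2 o^{2} + \frac{1}{2} \cdot \frac{1}{2} \cdot 8 = 2 o^{2} + 2 = 2 + 2 o^{2}$)
$U{\left(d,u \right)} = 0$
$z - U{\left(-170,p{\left(7 \right)} \right)} = 14133 - 0 = 14133 + 0 = 14133$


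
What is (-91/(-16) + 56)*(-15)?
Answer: -14805/16 ≈ -925.31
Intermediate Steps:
(-91/(-16) + 56)*(-15) = (-91*(-1/16) + 56)*(-15) = (91/16 + 56)*(-15) = (987/16)*(-15) = -14805/16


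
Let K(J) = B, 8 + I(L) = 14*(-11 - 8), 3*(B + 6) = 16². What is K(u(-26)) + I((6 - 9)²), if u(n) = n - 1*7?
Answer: -584/3 ≈ -194.67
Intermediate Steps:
B = 238/3 (B = -6 + (⅓)*16² = -6 + (⅓)*256 = -6 + 256/3 = 238/3 ≈ 79.333)
I(L) = -274 (I(L) = -8 + 14*(-11 - 8) = -8 + 14*(-19) = -8 - 266 = -274)
u(n) = -7 + n (u(n) = n - 7 = -7 + n)
K(J) = 238/3
K(u(-26)) + I((6 - 9)²) = 238/3 - 274 = -584/3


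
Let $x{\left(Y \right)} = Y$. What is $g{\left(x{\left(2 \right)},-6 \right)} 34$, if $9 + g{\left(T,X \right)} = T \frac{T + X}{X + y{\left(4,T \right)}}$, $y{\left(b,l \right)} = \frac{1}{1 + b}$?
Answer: $- \frac{7514}{29} \approx -259.1$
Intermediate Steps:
$g{\left(T,X \right)} = -9 + \frac{T \left(T + X\right)}{\frac{1}{5} + X}$ ($g{\left(T,X \right)} = -9 + T \frac{T + X}{X + \frac{1}{1 + 4}} = -9 + T \frac{T + X}{X + \frac{1}{5}} = -9 + T \frac{T + X}{\frac{1}{5} + X} = -9 + \frac{T \left(T + X\right)}{\frac{1}{5} + X}$)
$g{\left(x{\left(2 \right)},-6 \right)} 34 = \frac{-9 - -270 + 5 \cdot 2^{2} + 5 \cdot 2 \left(-6\right)}{1 + 5 \left(-6\right)} 34 = \frac{-9 + 270 + 5 \cdot 4 - 60}{1 - 30} \cdot 34 = \frac{-9 + 270 + 20 - 60}{-29} \cdot 34 = \left(- \frac{1}{29}\right) 221 \cdot 34 = \left(- \frac{221}{29}\right) 34 = - \frac{7514}{29}$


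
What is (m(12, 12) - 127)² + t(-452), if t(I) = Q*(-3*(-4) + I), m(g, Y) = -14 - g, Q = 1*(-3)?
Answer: 24729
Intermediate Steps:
Q = -3
t(I) = -36 - 3*I (t(I) = -3*(-3*(-4) + I) = -3*(12 + I) = -36 - 3*I)
(m(12, 12) - 127)² + t(-452) = ((-14 - 1*12) - 127)² + (-36 - 3*(-452)) = ((-14 - 12) - 127)² + (-36 + 1356) = (-26 - 127)² + 1320 = (-153)² + 1320 = 23409 + 1320 = 24729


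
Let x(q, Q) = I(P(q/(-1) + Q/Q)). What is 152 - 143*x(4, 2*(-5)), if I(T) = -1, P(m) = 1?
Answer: 295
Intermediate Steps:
x(q, Q) = -1
152 - 143*x(4, 2*(-5)) = 152 - 143*(-1) = 152 + 143 = 295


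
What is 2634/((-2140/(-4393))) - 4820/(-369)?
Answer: 2140036789/394830 ≈ 5420.1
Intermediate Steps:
2634/((-2140/(-4393))) - 4820/(-369) = 2634/((-2140*(-1/4393))) - 4820*(-1/369) = 2634/(2140/4393) + 4820/369 = 2634*(4393/2140) + 4820/369 = 5785581/1070 + 4820/369 = 2140036789/394830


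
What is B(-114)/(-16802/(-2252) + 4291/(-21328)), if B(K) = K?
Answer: -456291232/29057477 ≈ -15.703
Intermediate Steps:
B(-114)/(-16802/(-2252) + 4291/(-21328)) = -114/(-16802/(-2252) + 4291/(-21328)) = -114/(-16802*(-1/2252) + 4291*(-1/21328)) = -114/(8401/1126 - 4291/21328) = -114/87172431/12007664 = -114*12007664/87172431 = -456291232/29057477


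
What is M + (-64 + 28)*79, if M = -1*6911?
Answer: -9755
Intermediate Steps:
M = -6911
M + (-64 + 28)*79 = -6911 + (-64 + 28)*79 = -6911 - 36*79 = -6911 - 2844 = -9755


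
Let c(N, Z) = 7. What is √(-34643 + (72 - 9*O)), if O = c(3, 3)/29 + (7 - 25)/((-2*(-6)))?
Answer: I*√116258738/58 ≈ 185.9*I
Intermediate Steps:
O = -73/58 (O = 7/29 + (7 - 25)/((-2*(-6))) = 7*(1/29) - 18/12 = 7/29 - 18*1/12 = 7/29 - 3/2 = -73/58 ≈ -1.2586)
√(-34643 + (72 - 9*O)) = √(-34643 + (72 - 9*(-73/58))) = √(-34643 + (72 + 657/58)) = √(-34643 + 4833/58) = √(-2004461/58) = I*√116258738/58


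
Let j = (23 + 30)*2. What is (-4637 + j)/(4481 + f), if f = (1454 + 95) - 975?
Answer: -4531/5055 ≈ -0.89634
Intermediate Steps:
f = 574 (f = 1549 - 975 = 574)
j = 106 (j = 53*2 = 106)
(-4637 + j)/(4481 + f) = (-4637 + 106)/(4481 + 574) = -4531/5055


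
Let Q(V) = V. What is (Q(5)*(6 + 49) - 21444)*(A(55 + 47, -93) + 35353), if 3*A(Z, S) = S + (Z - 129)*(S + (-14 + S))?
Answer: -785835618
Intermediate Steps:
A(Z, S) = S/3 + (-129 + Z)*(-14 + 2*S)/3 (A(Z, S) = (S + (Z - 129)*(S + (-14 + S)))/3 = (S + (-129 + Z)*(-14 + 2*S))/3 = S/3 + (-129 + Z)*(-14 + 2*S)/3)
(Q(5)*(6 + 49) - 21444)*(A(55 + 47, -93) + 35353) = (5*(6 + 49) - 21444)*((602 - 257/3*(-93) - 14*(55 + 47)/3 + (2/3)*(-93)*(55 + 47)) + 35353) = (5*55 - 21444)*((602 + 7967 - 14/3*102 + (2/3)*(-93)*102) + 35353) = (275 - 21444)*((602 + 7967 - 476 - 6324) + 35353) = -21169*(1769 + 35353) = -21169*37122 = -785835618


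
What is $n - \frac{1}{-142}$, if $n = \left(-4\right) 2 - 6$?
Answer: $- \frac{1987}{142} \approx -13.993$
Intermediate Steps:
$n = -14$ ($n = -8 - 6 = -14$)
$n - \frac{1}{-142} = -14 - \frac{1}{-142} = -14 - - \frac{1}{142} = -14 + \frac{1}{142} = - \frac{1987}{142}$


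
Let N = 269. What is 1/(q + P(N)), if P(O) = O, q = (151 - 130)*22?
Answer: 1/731 ≈ 0.0013680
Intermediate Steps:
q = 462 (q = 21*22 = 462)
1/(q + P(N)) = 1/(462 + 269) = 1/731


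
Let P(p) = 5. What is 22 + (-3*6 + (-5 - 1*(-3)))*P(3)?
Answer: -78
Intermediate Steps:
22 + (-3*6 + (-5 - 1*(-3)))*P(3) = 22 + (-3*6 + (-5 - 1*(-3)))*5 = 22 + (-18 + (-5 + 3))*5 = 22 + (-18 - 2)*5 = 22 - 20*5 = 22 - 100 = -78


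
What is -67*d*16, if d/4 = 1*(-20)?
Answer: 85760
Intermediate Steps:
d = -80 (d = 4*(1*(-20)) = 4*(-20) = -80)
-67*d*16 = -67*(-80)*16 = 5360*16 = 85760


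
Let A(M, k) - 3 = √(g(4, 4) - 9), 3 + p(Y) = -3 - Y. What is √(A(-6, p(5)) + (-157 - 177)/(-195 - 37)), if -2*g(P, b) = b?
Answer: √(14935 + 3364*I*√11)/58 ≈ 2.234 + 0.74231*I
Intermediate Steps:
p(Y) = -6 - Y (p(Y) = -3 + (-3 - Y) = -6 - Y)
g(P, b) = -b/2
A(M, k) = 3 + I*√11 (A(M, k) = 3 + √(-½*4 - 9) = 3 + √(-2 - 9) = 3 + √(-11) = 3 + I*√11)
√(A(-6, p(5)) + (-157 - 177)/(-195 - 37)) = √((3 + I*√11) + (-157 - 177)/(-195 - 37)) = √((3 + I*√11) - 334/(-232)) = √((3 + I*√11) - 334*(-1/232)) = √((3 + I*√11) + 167/116) = √(515/116 + I*√11)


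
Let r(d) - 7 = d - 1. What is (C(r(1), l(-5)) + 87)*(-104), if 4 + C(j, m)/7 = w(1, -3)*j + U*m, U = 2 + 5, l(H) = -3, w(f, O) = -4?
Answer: 29536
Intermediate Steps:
U = 7
r(d) = 6 + d (r(d) = 7 + (d - 1) = 7 + (-1 + d) = 6 + d)
C(j, m) = -28 - 28*j + 49*m (C(j, m) = -28 + 7*(-4*j + 7*m) = -28 + (-28*j + 49*m) = -28 - 28*j + 49*m)
(C(r(1), l(-5)) + 87)*(-104) = ((-28 - 28*(6 + 1) + 49*(-3)) + 87)*(-104) = ((-28 - 28*7 - 147) + 87)*(-104) = ((-28 - 196 - 147) + 87)*(-104) = (-371 + 87)*(-104) = -284*(-104) = 29536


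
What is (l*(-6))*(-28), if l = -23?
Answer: -3864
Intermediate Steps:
(l*(-6))*(-28) = -23*(-6)*(-28) = 138*(-28) = -3864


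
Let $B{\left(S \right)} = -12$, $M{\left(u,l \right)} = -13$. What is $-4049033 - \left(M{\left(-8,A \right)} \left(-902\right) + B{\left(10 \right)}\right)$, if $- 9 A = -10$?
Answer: $-4060747$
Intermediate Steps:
$A = \frac{10}{9}$ ($A = \left(- \frac{1}{9}\right) \left(-10\right) = \frac{10}{9} \approx 1.1111$)
$-4049033 - \left(M{\left(-8,A \right)} \left(-902\right) + B{\left(10 \right)}\right) = -4049033 - \left(\left(-13\right) \left(-902\right) - 12\right) = -4049033 - \left(11726 - 12\right) = -4049033 - 11714 = -4060747$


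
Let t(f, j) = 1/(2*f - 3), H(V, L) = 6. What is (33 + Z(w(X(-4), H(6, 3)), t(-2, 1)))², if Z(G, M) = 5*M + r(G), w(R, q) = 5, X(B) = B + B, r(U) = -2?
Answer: 44944/49 ≈ 917.22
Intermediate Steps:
X(B) = 2*B
t(f, j) = 1/(-3 + 2*f)
Z(G, M) = -2 + 5*M (Z(G, M) = 5*M - 2 = -2 + 5*M)
(33 + Z(w(X(-4), H(6, 3)), t(-2, 1)))² = (33 + (-2 + 5/(-3 + 2*(-2))))² = (33 + (-2 + 5/(-3 - 4)))² = (33 + (-2 + 5/(-7)))² = (33 + (-2 + 5*(-⅐)))² = (33 + (-2 - 5/7))² = (33 - 19/7)² = (212/7)² = 44944/49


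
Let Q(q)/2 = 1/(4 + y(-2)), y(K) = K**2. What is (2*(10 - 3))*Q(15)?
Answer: 7/2 ≈ 3.5000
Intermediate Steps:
Q(q) = 1/4 (Q(q) = 2/(4 + (-2)**2) = 2/(4 + 4) = 2/8 = 2*(1/8) = 1/4)
(2*(10 - 3))*Q(15) = (2*(10 - 3))*(1/4) = (2*7)*(1/4) = 14*(1/4) = 7/2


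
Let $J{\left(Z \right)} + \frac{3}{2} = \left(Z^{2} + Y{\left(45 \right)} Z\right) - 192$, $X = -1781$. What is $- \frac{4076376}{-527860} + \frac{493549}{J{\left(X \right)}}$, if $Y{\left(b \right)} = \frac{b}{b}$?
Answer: $\frac{6591290832032}{836654536945} \approx 7.8782$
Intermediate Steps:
$Y{\left(b \right)} = 1$
$J{\left(Z \right)} = - \frac{387}{2} + Z + Z^{2}$ ($J{\left(Z \right)} = - \frac{3}{2} - \left(192 - Z - Z^{2}\right) = - \frac{3}{2} + \left(-192 + Z + Z^{2}\right) = - \frac{387}{2} + Z + Z^{2}$)
$- \frac{4076376}{-527860} + \frac{493549}{J{\left(X \right)}} = - \frac{4076376}{-527860} + \frac{493549}{- \frac{387}{2} - 1781 + \left(-1781\right)^{2}} = \left(-4076376\right) \left(- \frac{1}{527860}\right) + \frac{493549}{- \frac{387}{2} - 1781 + 3171961} = \frac{1019094}{131965} + \frac{493549}{\frac{6339973}{2}} = \frac{1019094}{131965} + 493549 \cdot \frac{2}{6339973} = \frac{1019094}{131965} + \frac{987098}{6339973} = \frac{6591290832032}{836654536945}$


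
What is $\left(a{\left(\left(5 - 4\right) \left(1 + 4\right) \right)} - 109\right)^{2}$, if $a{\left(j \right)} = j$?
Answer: $10816$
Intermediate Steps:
$\left(a{\left(\left(5 - 4\right) \left(1 + 4\right) \right)} - 109\right)^{2} = \left(\left(5 - 4\right) \left(1 + 4\right) - 109\right)^{2} = \left(\left(5 - 4\right) 5 - 109\right)^{2} = \left(1 \cdot 5 - 109\right)^{2} = \left(5 - 109\right)^{2} = \left(-104\right)^{2} = 10816$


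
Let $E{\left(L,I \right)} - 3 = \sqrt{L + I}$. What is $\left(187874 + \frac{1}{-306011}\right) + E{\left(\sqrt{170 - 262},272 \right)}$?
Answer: $\frac{57492428646}{306011} + \sqrt{272 + 2 i \sqrt{23}} \approx 1.8789 \cdot 10^{5} + 0.29074 i$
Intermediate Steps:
$E{\left(L,I \right)} = 3 + \sqrt{I + L}$ ($E{\left(L,I \right)} = 3 + \sqrt{L + I} = 3 + \sqrt{I + L}$)
$\left(187874 + \frac{1}{-306011}\right) + E{\left(\sqrt{170 - 262},272 \right)} = \left(187874 + \frac{1}{-306011}\right) + \left(3 + \sqrt{272 + \sqrt{170 - 262}}\right) = \left(187874 - \frac{1}{306011}\right) + \left(3 + \sqrt{272 + \sqrt{-92}}\right) = \frac{57491510613}{306011} + \left(3 + \sqrt{272 + 2 i \sqrt{23}}\right) = \frac{57492428646}{306011} + \sqrt{272 + 2 i \sqrt{23}}$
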